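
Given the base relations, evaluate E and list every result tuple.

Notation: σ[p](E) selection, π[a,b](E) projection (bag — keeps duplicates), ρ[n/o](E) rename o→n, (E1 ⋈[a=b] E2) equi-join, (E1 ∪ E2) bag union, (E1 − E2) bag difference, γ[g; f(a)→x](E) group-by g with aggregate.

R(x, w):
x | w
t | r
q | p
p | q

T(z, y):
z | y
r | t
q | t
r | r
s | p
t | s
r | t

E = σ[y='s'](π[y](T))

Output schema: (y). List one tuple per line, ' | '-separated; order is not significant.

Per-node cardinality:
  T → 6
  π[y](T) → 6
  σ[y='s'](π[y](T)) → 1

== RESULT ==
y
s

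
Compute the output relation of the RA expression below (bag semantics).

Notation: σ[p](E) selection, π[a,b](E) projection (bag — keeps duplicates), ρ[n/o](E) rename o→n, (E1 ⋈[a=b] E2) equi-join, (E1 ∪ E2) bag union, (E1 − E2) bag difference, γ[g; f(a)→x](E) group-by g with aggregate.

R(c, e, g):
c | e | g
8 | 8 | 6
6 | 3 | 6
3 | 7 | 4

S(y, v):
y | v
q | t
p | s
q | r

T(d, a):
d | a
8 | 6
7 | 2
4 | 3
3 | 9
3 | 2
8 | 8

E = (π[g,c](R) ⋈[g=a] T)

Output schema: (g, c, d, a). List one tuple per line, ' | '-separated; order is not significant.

Per-node cardinality:
  R → 3
  π[g,c](R) → 3
  T → 6
  (π[g,c](R) ⋈[g=a] T) → 2

== RESULT ==
g | c | d | a
6 | 6 | 8 | 6
6 | 8 | 8 | 6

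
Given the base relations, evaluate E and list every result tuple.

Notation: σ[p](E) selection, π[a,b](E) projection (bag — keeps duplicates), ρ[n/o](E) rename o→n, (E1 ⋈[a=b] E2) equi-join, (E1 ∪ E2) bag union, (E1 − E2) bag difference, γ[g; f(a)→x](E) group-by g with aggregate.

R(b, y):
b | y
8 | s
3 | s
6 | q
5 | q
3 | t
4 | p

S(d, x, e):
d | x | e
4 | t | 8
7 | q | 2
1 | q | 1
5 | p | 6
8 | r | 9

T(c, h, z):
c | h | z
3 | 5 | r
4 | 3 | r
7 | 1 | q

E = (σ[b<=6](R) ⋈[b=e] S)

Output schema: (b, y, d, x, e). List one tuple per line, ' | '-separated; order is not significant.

Row counts bottom-up:
  R → 6
  σ[b<=6](R) → 5
  S → 5
  (σ[b<=6](R) ⋈[b=e] S) → 1

== RESULT ==
b | y | d | x | e
6 | q | 5 | p | 6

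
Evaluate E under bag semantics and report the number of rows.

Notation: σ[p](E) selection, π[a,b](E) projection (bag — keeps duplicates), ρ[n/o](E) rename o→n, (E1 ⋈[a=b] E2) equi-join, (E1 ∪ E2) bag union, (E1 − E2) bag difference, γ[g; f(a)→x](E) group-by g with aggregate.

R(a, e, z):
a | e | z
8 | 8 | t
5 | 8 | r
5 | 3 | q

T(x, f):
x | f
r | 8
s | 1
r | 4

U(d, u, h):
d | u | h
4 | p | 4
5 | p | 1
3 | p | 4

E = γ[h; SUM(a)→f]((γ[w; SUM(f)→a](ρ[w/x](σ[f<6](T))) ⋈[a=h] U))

Subexpression sizes:
  T → 3
  σ[f<6](T) → 2
  ρ[w/x](σ[f<6](T)) → 2
  γ[w; SUM(f)→a](ρ[w/x](σ[f<6](T))) → 2
  U → 3
  (γ[w; SUM(f)→a](ρ[w/x](σ[f<6](T))) ⋈[a=h] U) → 3
  γ[h; SUM(a)→f]((γ[w; SUM(f)→a](ρ[w/x](σ[f<6](T))) ⋈[a=h] U)) → 2

|E| = 2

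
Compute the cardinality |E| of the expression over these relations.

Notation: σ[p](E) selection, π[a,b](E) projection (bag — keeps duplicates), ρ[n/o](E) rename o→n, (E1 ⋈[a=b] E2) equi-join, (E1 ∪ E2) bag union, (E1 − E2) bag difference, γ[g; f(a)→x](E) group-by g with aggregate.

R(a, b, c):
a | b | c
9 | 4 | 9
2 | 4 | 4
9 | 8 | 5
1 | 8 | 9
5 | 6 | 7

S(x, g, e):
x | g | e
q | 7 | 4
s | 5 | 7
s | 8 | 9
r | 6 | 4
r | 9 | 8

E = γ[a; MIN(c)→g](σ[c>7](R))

Per-node cardinality:
  R → 5
  σ[c>7](R) → 2
  γ[a; MIN(c)→g](σ[c>7](R)) → 2

|E| = 2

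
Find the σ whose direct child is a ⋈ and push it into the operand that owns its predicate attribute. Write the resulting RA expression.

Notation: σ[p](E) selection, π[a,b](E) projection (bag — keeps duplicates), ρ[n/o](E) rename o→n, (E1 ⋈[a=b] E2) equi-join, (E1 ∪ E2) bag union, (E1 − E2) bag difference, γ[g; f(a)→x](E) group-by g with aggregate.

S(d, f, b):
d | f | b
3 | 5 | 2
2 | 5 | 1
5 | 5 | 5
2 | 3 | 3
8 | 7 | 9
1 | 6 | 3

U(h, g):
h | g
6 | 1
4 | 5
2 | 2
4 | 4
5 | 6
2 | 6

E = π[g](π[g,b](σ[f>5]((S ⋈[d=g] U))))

σ filters on f, owned by the left side.
E' = π[g](π[g,b]((σ[f>5](S) ⋈[d=g] U)))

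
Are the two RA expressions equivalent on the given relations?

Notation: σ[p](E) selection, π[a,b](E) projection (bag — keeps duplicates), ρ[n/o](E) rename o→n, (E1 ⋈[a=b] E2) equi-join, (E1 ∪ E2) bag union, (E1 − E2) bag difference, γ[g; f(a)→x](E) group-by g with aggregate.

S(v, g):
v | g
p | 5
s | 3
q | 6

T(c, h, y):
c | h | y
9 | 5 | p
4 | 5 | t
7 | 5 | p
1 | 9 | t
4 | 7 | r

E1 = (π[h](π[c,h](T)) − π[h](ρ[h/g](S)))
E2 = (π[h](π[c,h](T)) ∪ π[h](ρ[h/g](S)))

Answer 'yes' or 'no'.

E1 row counts bottom-up:
  T → 5
  π[c,h](T) → 5
  π[h](π[c,h](T)) → 5
  S → 3
  ρ[h/g](S) → 3
  π[h](ρ[h/g](S)) → 3
  (π[h](π[c,h](T)) − π[h](ρ[h/g](S))) → 4
E2 row counts bottom-up:
  T → 5
  π[c,h](T) → 5
  π[h](π[c,h](T)) → 5
  S → 3
  ρ[h/g](S) → 3
  π[h](ρ[h/g](S)) → 3
  (π[h](π[c,h](T)) ∪ π[h](ρ[h/g](S))) → 8

E1 result:
h
5
5
7
9
E2 result:
h
3
5
5
5
5
6
7
9
Witness: (6,) appears 0× in E1 but 1× in E2.

no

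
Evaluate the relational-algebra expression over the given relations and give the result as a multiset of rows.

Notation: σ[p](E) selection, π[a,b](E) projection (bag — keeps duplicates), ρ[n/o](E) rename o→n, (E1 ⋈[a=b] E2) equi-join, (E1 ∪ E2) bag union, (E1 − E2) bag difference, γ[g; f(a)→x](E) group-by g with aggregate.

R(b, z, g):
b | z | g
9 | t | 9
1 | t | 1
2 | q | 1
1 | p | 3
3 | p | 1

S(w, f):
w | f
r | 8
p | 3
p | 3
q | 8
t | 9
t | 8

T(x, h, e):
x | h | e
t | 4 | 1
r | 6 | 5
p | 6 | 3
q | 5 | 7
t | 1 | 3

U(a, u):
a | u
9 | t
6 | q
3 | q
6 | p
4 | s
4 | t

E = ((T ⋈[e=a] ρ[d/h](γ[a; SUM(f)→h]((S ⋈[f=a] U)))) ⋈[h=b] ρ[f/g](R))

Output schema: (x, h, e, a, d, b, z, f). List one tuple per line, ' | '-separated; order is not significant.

Row counts bottom-up:
  T → 5
  S → 6
  U → 6
  (S ⋈[f=a] U) → 3
  γ[a; SUM(f)→h]((S ⋈[f=a] U)) → 2
  ρ[d/h](γ[a; SUM(f)→h]((S ⋈[f=a] U))) → 2
  (T ⋈[e=a] ρ[d/h](γ[a; SUM(f)→h]((S ⋈[f=a] U)))) → 2
  R → 5
  ρ[f/g](R) → 5
  ((T ⋈[e=a] ρ[d/h](γ[a; SUM(f)→h]((S ⋈[f=a] U)))) ⋈[h=b] ρ[f/g](R)) → 2

== RESULT ==
x | h | e | a | d | b | z | f
t | 1 | 3 | 3 | 6 | 1 | p | 3
t | 1 | 3 | 3 | 6 | 1 | t | 1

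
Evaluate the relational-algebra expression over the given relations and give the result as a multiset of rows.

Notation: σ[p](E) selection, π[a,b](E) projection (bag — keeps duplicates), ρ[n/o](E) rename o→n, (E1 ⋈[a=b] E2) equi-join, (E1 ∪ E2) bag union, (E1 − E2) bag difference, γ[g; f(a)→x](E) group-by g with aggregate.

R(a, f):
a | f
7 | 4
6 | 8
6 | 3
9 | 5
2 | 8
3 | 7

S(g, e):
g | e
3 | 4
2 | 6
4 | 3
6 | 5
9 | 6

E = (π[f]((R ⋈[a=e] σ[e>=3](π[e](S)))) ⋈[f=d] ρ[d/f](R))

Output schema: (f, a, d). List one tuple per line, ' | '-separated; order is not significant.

Row counts bottom-up:
  R → 6
  S → 5
  π[e](S) → 5
  σ[e>=3](π[e](S)) → 5
  (R ⋈[a=e] σ[e>=3](π[e](S))) → 5
  π[f]((R ⋈[a=e] σ[e>=3](π[e](S)))) → 5
  R → 6
  ρ[d/f](R) → 6
  (π[f]((R ⋈[a=e] σ[e>=3](π[e](S)))) ⋈[f=d] ρ[d/f](R)) → 7

== RESULT ==
f | a | d
3 | 6 | 3
3 | 6 | 3
7 | 3 | 7
8 | 2 | 8
8 | 2 | 8
8 | 6 | 8
8 | 6 | 8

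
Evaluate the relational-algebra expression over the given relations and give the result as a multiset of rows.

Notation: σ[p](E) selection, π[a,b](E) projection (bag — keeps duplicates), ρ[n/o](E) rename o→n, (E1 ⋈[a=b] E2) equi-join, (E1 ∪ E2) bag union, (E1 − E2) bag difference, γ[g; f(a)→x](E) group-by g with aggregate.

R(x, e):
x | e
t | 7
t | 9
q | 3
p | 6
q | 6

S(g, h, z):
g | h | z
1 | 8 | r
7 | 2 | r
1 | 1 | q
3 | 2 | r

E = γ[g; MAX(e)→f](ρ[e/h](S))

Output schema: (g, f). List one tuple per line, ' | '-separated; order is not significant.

Subexpression sizes:
  S → 4
  ρ[e/h](S) → 4
  γ[g; MAX(e)→f](ρ[e/h](S)) → 3

== RESULT ==
g | f
1 | 8
3 | 2
7 | 2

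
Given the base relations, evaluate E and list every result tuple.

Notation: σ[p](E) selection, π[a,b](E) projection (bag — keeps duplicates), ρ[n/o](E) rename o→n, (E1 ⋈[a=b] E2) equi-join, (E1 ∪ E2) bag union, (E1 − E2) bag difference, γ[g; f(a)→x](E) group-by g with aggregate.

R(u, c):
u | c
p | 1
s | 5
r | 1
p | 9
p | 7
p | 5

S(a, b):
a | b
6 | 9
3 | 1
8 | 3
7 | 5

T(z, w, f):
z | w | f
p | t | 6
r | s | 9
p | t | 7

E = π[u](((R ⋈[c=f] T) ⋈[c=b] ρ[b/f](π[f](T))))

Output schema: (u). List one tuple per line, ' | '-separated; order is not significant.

Subexpression sizes:
  R → 6
  T → 3
  (R ⋈[c=f] T) → 2
  T → 3
  π[f](T) → 3
  ρ[b/f](π[f](T)) → 3
  ((R ⋈[c=f] T) ⋈[c=b] ρ[b/f](π[f](T))) → 2
  π[u](((R ⋈[c=f] T) ⋈[c=b] ρ[b/f](π[f](T)))) → 2

== RESULT ==
u
p
p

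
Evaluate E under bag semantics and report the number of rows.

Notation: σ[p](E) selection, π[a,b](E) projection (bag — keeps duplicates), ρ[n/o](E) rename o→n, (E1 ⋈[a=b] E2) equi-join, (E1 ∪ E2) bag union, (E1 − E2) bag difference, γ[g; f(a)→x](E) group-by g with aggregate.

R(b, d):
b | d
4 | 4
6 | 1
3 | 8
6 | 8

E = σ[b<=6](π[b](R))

Per-node cardinality:
  R → 4
  π[b](R) → 4
  σ[b<=6](π[b](R)) → 4

|E| = 4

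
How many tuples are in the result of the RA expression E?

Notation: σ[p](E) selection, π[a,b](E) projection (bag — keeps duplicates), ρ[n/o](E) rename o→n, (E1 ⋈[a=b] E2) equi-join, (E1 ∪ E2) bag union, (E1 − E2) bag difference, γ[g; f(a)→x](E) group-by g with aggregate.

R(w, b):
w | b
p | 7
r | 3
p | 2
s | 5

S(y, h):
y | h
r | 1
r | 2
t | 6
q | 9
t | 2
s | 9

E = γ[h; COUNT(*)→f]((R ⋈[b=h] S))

Row counts bottom-up:
  R → 4
  S → 6
  (R ⋈[b=h] S) → 2
  γ[h; COUNT(*)→f]((R ⋈[b=h] S)) → 1

|E| = 1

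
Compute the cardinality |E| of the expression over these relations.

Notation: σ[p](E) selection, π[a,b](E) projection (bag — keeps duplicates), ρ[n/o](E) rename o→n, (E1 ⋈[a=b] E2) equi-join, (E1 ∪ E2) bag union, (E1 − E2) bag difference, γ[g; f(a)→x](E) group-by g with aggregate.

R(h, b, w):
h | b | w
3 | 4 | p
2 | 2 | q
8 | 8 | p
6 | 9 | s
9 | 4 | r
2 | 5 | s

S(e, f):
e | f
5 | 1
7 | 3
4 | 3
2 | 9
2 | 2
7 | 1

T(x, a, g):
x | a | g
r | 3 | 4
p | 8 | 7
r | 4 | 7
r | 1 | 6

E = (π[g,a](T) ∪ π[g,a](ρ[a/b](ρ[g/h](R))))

Row counts bottom-up:
  T → 4
  π[g,a](T) → 4
  R → 6
  ρ[g/h](R) → 6
  ρ[a/b](ρ[g/h](R)) → 6
  π[g,a](ρ[a/b](ρ[g/h](R))) → 6
  (π[g,a](T) ∪ π[g,a](ρ[a/b](ρ[g/h](R)))) → 10

|E| = 10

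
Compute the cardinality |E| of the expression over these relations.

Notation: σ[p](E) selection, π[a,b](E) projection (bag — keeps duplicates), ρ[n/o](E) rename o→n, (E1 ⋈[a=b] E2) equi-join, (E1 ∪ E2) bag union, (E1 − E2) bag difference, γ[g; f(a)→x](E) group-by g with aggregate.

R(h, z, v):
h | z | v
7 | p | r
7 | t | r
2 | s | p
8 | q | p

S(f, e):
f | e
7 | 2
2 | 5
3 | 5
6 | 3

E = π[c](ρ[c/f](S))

Stepwise |·|:
  S → 4
  ρ[c/f](S) → 4
  π[c](ρ[c/f](S)) → 4

|E| = 4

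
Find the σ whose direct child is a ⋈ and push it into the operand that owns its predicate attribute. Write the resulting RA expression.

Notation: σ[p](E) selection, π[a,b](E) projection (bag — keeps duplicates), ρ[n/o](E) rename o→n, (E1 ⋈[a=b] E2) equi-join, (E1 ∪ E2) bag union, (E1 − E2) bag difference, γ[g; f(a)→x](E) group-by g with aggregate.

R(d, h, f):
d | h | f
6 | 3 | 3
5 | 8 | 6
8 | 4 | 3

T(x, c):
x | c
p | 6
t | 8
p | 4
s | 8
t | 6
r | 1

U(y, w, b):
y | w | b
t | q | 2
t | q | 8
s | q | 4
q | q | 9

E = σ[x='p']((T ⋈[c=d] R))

σ filters on x, owned by the left side.
E' = (σ[x='p'](T) ⋈[c=d] R)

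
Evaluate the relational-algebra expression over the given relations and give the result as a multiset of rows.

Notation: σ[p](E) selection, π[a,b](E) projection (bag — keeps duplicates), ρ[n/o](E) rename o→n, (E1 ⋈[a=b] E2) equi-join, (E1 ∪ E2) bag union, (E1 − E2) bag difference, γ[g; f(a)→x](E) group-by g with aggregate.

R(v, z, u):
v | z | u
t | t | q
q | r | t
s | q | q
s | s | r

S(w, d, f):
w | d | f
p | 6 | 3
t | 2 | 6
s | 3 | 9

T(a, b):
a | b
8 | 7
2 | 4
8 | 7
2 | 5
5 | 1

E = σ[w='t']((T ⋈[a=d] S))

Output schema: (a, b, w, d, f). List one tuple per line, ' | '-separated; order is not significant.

Stepwise |·|:
  T → 5
  S → 3
  (T ⋈[a=d] S) → 2
  σ[w='t']((T ⋈[a=d] S)) → 2

== RESULT ==
a | b | w | d | f
2 | 4 | t | 2 | 6
2 | 5 | t | 2 | 6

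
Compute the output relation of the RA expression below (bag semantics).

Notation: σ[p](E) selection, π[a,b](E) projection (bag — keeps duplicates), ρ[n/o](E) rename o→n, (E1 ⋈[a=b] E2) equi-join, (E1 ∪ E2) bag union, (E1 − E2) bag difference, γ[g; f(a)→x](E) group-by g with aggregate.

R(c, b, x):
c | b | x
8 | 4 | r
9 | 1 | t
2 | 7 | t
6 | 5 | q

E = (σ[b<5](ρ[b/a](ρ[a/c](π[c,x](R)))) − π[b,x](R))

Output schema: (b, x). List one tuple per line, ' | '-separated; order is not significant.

Row counts bottom-up:
  R → 4
  π[c,x](R) → 4
  ρ[a/c](π[c,x](R)) → 4
  ρ[b/a](ρ[a/c](π[c,x](R))) → 4
  σ[b<5](ρ[b/a](ρ[a/c](π[c,x](R)))) → 1
  R → 4
  π[b,x](R) → 4
  (σ[b<5](ρ[b/a](ρ[a/c](π[c,x](R)))) − π[b,x](R)) → 1

== RESULT ==
b | x
2 | t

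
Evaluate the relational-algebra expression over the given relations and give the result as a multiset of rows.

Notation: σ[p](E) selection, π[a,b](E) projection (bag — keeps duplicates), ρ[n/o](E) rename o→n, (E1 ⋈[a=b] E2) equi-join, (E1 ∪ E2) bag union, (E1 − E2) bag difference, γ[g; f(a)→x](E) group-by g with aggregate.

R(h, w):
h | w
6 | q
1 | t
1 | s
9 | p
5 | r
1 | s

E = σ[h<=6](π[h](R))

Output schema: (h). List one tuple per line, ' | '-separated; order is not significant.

Row counts bottom-up:
  R → 6
  π[h](R) → 6
  σ[h<=6](π[h](R)) → 5

== RESULT ==
h
1
1
1
5
6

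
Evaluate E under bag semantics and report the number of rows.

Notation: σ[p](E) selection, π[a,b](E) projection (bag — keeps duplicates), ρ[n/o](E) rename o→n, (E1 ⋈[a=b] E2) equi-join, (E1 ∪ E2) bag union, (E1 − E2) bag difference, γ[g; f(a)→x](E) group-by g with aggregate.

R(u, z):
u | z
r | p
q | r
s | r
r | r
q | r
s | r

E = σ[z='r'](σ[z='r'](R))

Stepwise |·|:
  R → 6
  σ[z='r'](R) → 5
  σ[z='r'](σ[z='r'](R)) → 5

|E| = 5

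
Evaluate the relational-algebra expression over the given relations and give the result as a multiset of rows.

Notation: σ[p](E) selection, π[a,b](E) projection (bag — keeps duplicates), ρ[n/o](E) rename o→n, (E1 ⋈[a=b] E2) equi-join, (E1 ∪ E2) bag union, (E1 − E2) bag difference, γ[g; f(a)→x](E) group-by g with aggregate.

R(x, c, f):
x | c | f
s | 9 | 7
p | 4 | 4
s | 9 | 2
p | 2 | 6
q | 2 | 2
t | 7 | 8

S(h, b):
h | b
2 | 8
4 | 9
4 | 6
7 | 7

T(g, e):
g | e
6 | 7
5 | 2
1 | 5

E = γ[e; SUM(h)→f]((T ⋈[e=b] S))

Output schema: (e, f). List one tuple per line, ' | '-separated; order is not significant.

Stepwise |·|:
  T → 3
  S → 4
  (T ⋈[e=b] S) → 1
  γ[e; SUM(h)→f]((T ⋈[e=b] S)) → 1

== RESULT ==
e | f
7 | 7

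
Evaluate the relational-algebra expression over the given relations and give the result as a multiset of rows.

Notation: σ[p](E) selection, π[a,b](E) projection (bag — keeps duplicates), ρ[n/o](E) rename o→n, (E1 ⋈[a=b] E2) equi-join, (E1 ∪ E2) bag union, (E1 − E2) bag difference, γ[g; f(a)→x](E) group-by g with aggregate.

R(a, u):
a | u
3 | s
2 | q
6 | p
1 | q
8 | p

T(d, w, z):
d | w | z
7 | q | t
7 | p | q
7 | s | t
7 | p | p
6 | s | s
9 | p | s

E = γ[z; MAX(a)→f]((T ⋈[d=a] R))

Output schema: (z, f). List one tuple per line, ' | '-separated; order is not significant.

Row counts bottom-up:
  T → 6
  R → 5
  (T ⋈[d=a] R) → 1
  γ[z; MAX(a)→f]((T ⋈[d=a] R)) → 1

== RESULT ==
z | f
s | 6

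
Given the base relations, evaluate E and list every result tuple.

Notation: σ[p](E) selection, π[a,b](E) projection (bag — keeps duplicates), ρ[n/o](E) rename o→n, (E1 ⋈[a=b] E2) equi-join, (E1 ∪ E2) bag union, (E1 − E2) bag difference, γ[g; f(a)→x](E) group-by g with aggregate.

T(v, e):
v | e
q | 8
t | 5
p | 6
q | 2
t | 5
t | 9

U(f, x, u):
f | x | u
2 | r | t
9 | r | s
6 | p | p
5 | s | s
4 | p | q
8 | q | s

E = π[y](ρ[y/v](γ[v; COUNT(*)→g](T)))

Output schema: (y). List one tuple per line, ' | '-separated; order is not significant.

Row counts bottom-up:
  T → 6
  γ[v; COUNT(*)→g](T) → 3
  ρ[y/v](γ[v; COUNT(*)→g](T)) → 3
  π[y](ρ[y/v](γ[v; COUNT(*)→g](T))) → 3

== RESULT ==
y
p
q
t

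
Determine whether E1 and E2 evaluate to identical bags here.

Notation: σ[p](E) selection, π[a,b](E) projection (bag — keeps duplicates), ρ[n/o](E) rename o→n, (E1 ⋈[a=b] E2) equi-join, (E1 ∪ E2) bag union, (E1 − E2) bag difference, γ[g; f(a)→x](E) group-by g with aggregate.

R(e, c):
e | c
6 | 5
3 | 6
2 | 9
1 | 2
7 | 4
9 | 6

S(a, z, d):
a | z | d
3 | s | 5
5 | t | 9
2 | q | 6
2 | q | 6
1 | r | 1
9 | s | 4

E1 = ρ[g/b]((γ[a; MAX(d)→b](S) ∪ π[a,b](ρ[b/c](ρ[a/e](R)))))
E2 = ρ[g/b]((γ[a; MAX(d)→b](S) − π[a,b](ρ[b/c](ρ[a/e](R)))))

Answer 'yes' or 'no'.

E1 per-node cardinality:
  S → 6
  γ[a; MAX(d)→b](S) → 5
  R → 6
  ρ[a/e](R) → 6
  ρ[b/c](ρ[a/e](R)) → 6
  π[a,b](ρ[b/c](ρ[a/e](R))) → 6
  (γ[a; MAX(d)→b](S) ∪ π[a,b](ρ[b/c](ρ[a/e](R)))) → 11
  ρ[g/b]((γ[a; MAX(d)→b](S) ∪ π[a,b](ρ[b/c](ρ[a/e](R))))) → 11
E2 per-node cardinality:
  S → 6
  γ[a; MAX(d)→b](S) → 5
  R → 6
  ρ[a/e](R) → 6
  ρ[b/c](ρ[a/e](R)) → 6
  π[a,b](ρ[b/c](ρ[a/e](R))) → 6
  (γ[a; MAX(d)→b](S) − π[a,b](ρ[b/c](ρ[a/e](R)))) → 5
  ρ[g/b]((γ[a; MAX(d)→b](S) − π[a,b](ρ[b/c](ρ[a/e](R))))) → 5

E1 result:
a | g
1 | 1
1 | 2
2 | 6
2 | 9
3 | 5
3 | 6
5 | 9
6 | 5
7 | 4
9 | 4
9 | 6
E2 result:
a | g
1 | 1
2 | 6
3 | 5
5 | 9
9 | 4
Witness: (7, 4) appears 1× in E1 but 0× in E2.

no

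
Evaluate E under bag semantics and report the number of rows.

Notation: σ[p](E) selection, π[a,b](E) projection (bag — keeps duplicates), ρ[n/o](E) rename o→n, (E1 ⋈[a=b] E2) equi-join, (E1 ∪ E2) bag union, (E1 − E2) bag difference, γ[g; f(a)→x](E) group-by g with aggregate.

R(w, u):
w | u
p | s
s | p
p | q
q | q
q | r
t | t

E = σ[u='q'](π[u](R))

Stepwise |·|:
  R → 6
  π[u](R) → 6
  σ[u='q'](π[u](R)) → 2

|E| = 2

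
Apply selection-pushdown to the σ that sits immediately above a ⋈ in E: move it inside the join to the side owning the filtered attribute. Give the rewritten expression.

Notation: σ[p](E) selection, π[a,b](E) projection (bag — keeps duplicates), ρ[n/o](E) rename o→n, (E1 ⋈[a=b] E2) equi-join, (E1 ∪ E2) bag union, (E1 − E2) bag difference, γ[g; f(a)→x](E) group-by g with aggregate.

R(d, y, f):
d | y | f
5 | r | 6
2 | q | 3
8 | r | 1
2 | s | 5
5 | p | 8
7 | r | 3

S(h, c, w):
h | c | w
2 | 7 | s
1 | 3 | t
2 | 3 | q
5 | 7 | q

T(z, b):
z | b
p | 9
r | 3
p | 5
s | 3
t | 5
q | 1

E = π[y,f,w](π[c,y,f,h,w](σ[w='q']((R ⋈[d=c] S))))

σ filters on w, owned by the right side.
E' = π[y,f,w](π[c,y,f,h,w]((R ⋈[d=c] σ[w='q'](S))))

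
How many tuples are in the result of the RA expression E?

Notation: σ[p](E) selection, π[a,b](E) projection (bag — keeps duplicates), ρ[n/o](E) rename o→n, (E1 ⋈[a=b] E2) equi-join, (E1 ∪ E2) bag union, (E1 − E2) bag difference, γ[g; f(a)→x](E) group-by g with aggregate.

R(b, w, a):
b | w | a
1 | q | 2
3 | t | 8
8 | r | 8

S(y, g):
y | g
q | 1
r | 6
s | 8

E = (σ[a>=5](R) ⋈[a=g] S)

Subexpression sizes:
  R → 3
  σ[a>=5](R) → 2
  S → 3
  (σ[a>=5](R) ⋈[a=g] S) → 2

|E| = 2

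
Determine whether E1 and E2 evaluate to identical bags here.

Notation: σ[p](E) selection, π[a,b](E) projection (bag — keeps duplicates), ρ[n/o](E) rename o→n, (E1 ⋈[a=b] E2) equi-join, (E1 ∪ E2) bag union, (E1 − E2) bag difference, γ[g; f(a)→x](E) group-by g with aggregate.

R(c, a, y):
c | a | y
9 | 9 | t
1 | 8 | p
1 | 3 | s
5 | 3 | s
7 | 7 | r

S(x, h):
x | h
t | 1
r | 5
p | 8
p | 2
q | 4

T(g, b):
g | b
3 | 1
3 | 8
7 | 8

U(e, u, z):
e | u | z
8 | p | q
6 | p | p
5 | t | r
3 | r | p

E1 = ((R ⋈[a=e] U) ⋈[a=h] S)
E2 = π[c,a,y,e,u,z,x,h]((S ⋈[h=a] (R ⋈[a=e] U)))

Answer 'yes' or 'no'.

E1 per-node cardinality:
  R → 5
  U → 4
  (R ⋈[a=e] U) → 3
  S → 5
  ((R ⋈[a=e] U) ⋈[a=h] S) → 1
E2 per-node cardinality:
  S → 5
  R → 5
  U → 4
  (R ⋈[a=e] U) → 3
  (S ⋈[h=a] (R ⋈[a=e] U)) → 1
  π[c,a,y,e,u,z,x,h]((S ⋈[h=a] (R ⋈[a=e] U))) → 1

E1 and E2 produce the same multiset:
c | a | y | e | u | z | x | h
1 | 8 | p | 8 | p | q | p | 8

yes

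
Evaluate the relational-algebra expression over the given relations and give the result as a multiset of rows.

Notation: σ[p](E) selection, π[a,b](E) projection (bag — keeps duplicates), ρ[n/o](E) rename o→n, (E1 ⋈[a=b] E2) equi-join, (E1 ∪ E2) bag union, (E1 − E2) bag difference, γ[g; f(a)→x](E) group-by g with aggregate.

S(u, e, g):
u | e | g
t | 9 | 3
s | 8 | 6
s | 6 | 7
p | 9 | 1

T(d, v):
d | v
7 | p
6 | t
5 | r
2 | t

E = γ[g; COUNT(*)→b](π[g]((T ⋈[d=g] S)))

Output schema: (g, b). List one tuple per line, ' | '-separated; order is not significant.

Stepwise |·|:
  T → 4
  S → 4
  (T ⋈[d=g] S) → 2
  π[g]((T ⋈[d=g] S)) → 2
  γ[g; COUNT(*)→b](π[g]((T ⋈[d=g] S))) → 2

== RESULT ==
g | b
6 | 1
7 | 1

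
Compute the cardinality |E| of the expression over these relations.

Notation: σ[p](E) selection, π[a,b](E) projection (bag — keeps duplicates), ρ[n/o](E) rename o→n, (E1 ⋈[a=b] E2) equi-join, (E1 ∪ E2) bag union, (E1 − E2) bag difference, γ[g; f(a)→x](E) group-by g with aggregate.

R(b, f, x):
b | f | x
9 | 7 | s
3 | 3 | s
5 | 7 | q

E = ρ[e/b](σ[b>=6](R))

Subexpression sizes:
  R → 3
  σ[b>=6](R) → 1
  ρ[e/b](σ[b>=6](R)) → 1

|E| = 1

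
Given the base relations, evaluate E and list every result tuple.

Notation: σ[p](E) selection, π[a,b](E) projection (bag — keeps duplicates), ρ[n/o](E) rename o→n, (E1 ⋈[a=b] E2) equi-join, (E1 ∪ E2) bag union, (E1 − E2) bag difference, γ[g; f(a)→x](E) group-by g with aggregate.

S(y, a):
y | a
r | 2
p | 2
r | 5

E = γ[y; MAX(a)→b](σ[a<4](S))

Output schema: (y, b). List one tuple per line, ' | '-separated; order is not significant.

Row counts bottom-up:
  S → 3
  σ[a<4](S) → 2
  γ[y; MAX(a)→b](σ[a<4](S)) → 2

== RESULT ==
y | b
p | 2
r | 2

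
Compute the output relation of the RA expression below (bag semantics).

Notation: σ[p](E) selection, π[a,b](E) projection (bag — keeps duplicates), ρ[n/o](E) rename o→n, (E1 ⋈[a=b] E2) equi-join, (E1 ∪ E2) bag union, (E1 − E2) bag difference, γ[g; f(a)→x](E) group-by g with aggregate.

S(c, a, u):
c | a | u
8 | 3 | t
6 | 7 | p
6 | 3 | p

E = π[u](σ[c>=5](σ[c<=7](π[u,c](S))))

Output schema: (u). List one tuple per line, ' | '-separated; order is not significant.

Per-node cardinality:
  S → 3
  π[u,c](S) → 3
  σ[c<=7](π[u,c](S)) → 2
  σ[c>=5](σ[c<=7](π[u,c](S))) → 2
  π[u](σ[c>=5](σ[c<=7](π[u,c](S)))) → 2

== RESULT ==
u
p
p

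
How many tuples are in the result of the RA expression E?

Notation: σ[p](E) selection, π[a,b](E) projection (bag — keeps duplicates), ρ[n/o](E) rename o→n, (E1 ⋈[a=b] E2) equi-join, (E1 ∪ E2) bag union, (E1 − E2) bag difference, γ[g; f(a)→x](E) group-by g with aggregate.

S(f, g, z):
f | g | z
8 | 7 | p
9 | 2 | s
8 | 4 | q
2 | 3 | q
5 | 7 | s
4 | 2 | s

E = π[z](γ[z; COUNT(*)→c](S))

Stepwise |·|:
  S → 6
  γ[z; COUNT(*)→c](S) → 3
  π[z](γ[z; COUNT(*)→c](S)) → 3

|E| = 3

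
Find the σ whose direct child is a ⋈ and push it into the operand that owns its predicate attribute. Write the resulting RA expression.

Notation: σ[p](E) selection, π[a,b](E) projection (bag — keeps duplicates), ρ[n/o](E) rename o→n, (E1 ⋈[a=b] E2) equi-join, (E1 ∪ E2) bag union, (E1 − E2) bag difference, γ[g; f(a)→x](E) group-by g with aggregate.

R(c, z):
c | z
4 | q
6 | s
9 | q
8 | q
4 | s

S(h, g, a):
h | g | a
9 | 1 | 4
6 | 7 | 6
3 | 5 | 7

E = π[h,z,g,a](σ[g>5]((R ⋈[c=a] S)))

σ filters on g, owned by the right side.
E' = π[h,z,g,a]((R ⋈[c=a] σ[g>5](S)))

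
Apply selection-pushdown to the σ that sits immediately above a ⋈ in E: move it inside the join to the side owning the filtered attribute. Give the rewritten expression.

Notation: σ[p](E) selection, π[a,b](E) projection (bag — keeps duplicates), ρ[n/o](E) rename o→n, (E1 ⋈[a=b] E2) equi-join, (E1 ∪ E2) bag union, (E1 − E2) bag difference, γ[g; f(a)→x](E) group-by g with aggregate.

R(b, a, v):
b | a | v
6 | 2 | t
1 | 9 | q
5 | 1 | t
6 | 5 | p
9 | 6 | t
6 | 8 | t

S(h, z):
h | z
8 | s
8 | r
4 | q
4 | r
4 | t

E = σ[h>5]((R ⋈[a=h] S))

σ filters on h, owned by the right side.
E' = (R ⋈[a=h] σ[h>5](S))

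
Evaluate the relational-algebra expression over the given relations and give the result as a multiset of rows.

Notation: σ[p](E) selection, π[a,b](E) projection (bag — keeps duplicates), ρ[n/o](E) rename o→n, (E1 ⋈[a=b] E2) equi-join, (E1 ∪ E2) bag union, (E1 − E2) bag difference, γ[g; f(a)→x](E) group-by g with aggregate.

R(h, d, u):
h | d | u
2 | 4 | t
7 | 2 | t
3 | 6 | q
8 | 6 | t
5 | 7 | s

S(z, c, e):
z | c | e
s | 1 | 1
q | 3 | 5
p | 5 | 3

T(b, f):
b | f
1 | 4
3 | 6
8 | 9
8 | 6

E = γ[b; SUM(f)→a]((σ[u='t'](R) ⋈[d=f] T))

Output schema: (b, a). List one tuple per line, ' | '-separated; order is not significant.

Subexpression sizes:
  R → 5
  σ[u='t'](R) → 3
  T → 4
  (σ[u='t'](R) ⋈[d=f] T) → 3
  γ[b; SUM(f)→a]((σ[u='t'](R) ⋈[d=f] T)) → 3

== RESULT ==
b | a
1 | 4
3 | 6
8 | 6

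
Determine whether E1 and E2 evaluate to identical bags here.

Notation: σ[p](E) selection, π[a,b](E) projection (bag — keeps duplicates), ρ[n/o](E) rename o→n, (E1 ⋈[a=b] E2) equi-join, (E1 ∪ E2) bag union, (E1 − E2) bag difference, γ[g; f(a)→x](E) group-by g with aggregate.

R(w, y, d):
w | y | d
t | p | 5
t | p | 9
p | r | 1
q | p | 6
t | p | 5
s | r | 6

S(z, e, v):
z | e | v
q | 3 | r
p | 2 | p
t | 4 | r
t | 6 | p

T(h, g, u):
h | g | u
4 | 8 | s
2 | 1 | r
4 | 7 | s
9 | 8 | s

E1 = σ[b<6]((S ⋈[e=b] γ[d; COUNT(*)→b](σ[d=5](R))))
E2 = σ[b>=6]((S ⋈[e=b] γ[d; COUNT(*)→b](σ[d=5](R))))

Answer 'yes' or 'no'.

E1 per-node cardinality:
  S → 4
  R → 6
  σ[d=5](R) → 2
  γ[d; COUNT(*)→b](σ[d=5](R)) → 1
  (S ⋈[e=b] γ[d; COUNT(*)→b](σ[d=5](R))) → 1
  σ[b<6]((S ⋈[e=b] γ[d; COUNT(*)→b](σ[d=5](R)))) → 1
E2 per-node cardinality:
  S → 4
  R → 6
  σ[d=5](R) → 2
  γ[d; COUNT(*)→b](σ[d=5](R)) → 1
  (S ⋈[e=b] γ[d; COUNT(*)→b](σ[d=5](R))) → 1
  σ[b>=6]((S ⋈[e=b] γ[d; COUNT(*)→b](σ[d=5](R)))) → 0

E1 result:
z | e | v | d | b
p | 2 | p | 5 | 2
E2 result:
z | e | v | d | b
(0 rows)
Witness: ('p', 2, 'p', 5, 2) appears 1× in E1 but 0× in E2.

no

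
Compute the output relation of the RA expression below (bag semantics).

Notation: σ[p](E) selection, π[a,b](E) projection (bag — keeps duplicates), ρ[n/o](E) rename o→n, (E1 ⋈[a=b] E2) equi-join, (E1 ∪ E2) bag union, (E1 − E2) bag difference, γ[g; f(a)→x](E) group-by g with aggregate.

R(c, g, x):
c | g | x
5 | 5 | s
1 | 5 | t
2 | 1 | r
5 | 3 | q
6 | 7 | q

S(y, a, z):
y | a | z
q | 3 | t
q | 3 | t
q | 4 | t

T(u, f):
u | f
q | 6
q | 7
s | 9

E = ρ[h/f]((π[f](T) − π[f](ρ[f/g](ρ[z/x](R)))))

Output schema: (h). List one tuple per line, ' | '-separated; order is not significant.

Subexpression sizes:
  T → 3
  π[f](T) → 3
  R → 5
  ρ[z/x](R) → 5
  ρ[f/g](ρ[z/x](R)) → 5
  π[f](ρ[f/g](ρ[z/x](R))) → 5
  (π[f](T) − π[f](ρ[f/g](ρ[z/x](R)))) → 2
  ρ[h/f]((π[f](T) − π[f](ρ[f/g](ρ[z/x](R))))) → 2

== RESULT ==
h
6
9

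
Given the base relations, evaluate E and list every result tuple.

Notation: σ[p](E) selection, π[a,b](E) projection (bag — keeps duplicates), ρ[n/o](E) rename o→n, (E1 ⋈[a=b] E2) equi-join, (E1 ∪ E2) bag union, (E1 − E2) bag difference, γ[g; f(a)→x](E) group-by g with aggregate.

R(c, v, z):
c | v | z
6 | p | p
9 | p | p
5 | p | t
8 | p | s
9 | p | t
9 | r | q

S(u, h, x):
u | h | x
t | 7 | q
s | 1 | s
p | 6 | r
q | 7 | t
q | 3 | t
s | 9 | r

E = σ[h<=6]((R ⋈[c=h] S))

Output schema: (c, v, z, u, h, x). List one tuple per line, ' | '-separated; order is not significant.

Per-node cardinality:
  R → 6
  S → 6
  (R ⋈[c=h] S) → 4
  σ[h<=6]((R ⋈[c=h] S)) → 1

== RESULT ==
c | v | z | u | h | x
6 | p | p | p | 6 | r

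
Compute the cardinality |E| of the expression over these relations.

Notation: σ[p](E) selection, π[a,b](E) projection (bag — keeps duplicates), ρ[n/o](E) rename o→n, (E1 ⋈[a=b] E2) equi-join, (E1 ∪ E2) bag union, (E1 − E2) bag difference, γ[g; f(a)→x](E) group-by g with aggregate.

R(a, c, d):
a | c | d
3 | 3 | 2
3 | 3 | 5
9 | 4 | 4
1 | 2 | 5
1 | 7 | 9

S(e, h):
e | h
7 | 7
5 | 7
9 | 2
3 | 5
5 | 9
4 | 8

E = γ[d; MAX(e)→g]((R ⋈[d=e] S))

Per-node cardinality:
  R → 5
  S → 6
  (R ⋈[d=e] S) → 6
  γ[d; MAX(e)→g]((R ⋈[d=e] S)) → 3

|E| = 3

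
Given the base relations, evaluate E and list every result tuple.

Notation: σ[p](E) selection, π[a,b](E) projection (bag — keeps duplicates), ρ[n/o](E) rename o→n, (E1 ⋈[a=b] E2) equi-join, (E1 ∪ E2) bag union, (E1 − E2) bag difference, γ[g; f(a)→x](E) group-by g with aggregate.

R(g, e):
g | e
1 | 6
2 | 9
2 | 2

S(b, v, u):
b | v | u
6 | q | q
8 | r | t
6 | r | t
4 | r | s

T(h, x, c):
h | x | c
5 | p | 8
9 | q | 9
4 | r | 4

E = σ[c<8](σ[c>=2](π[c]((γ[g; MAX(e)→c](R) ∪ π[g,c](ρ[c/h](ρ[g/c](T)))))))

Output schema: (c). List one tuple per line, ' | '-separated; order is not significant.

Subexpression sizes:
  R → 3
  γ[g; MAX(e)→c](R) → 2
  T → 3
  ρ[g/c](T) → 3
  ρ[c/h](ρ[g/c](T)) → 3
  π[g,c](ρ[c/h](ρ[g/c](T))) → 3
  (γ[g; MAX(e)→c](R) ∪ π[g,c](ρ[c/h](ρ[g/c](T)))) → 5
  π[c]((γ[g; MAX(e)→c](R) ∪ π[g,c](ρ[c/h](ρ[g/c](T))))) → 5
  σ[c>=2](π[c]((γ[g; MAX(e)→c](R) ∪ π[g,c](ρ[c/h](ρ[g/c](T)))))) → 5
  σ[c<8](σ[c>=2](π[c]((γ[g; MAX(e)→c](R) ∪ π[g,c](ρ[c/h](ρ[g/c](T))))))) → 3

== RESULT ==
c
4
5
6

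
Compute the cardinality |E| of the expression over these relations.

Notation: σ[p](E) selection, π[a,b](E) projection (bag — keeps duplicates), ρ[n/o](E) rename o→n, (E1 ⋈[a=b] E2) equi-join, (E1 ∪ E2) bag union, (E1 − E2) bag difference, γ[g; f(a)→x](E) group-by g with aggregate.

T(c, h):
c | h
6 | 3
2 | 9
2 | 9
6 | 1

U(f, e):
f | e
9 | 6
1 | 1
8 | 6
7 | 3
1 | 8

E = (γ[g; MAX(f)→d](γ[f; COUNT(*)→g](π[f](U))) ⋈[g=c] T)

Subexpression sizes:
  U → 5
  π[f](U) → 5
  γ[f; COUNT(*)→g](π[f](U)) → 4
  γ[g; MAX(f)→d](γ[f; COUNT(*)→g](π[f](U))) → 2
  T → 4
  (γ[g; MAX(f)→d](γ[f; COUNT(*)→g](π[f](U))) ⋈[g=c] T) → 2

|E| = 2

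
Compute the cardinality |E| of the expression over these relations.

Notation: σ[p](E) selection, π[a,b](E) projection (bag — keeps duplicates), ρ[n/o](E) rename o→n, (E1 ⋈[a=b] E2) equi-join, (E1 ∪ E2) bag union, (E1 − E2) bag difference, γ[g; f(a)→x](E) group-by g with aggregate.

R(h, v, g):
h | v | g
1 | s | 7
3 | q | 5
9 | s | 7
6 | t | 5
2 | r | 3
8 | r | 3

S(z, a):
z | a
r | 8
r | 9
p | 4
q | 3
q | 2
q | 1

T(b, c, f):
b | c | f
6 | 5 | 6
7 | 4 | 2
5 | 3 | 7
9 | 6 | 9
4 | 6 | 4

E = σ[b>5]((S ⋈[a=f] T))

Stepwise |·|:
  S → 6
  T → 5
  (S ⋈[a=f] T) → 3
  σ[b>5]((S ⋈[a=f] T)) → 2

|E| = 2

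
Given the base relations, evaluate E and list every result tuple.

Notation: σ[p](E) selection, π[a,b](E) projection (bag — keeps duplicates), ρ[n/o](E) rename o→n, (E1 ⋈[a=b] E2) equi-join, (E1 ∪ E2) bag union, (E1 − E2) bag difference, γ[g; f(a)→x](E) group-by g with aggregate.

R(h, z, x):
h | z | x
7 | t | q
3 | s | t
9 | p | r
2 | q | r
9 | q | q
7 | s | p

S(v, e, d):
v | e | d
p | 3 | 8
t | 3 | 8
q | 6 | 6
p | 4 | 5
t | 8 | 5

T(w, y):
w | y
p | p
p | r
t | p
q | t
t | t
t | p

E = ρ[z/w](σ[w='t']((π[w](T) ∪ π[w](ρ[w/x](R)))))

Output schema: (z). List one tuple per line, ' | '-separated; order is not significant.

Per-node cardinality:
  T → 6
  π[w](T) → 6
  R → 6
  ρ[w/x](R) → 6
  π[w](ρ[w/x](R)) → 6
  (π[w](T) ∪ π[w](ρ[w/x](R))) → 12
  σ[w='t']((π[w](T) ∪ π[w](ρ[w/x](R)))) → 4
  ρ[z/w](σ[w='t']((π[w](T) ∪ π[w](ρ[w/x](R))))) → 4

== RESULT ==
z
t
t
t
t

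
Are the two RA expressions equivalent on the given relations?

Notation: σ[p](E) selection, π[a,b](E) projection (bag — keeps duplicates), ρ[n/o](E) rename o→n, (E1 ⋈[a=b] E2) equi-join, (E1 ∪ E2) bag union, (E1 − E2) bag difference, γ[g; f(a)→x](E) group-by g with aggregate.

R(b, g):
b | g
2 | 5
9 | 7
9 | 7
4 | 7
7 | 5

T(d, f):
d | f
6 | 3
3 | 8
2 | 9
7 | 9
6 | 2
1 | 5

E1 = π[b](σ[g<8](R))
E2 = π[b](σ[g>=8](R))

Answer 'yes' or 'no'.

E1 row counts bottom-up:
  R → 5
  σ[g<8](R) → 5
  π[b](σ[g<8](R)) → 5
E2 row counts bottom-up:
  R → 5
  σ[g>=8](R) → 0
  π[b](σ[g>=8](R)) → 0

E1 result:
b
2
4
7
9
9
E2 result:
b
(0 rows)
Witness: (7,) appears 1× in E1 but 0× in E2.

no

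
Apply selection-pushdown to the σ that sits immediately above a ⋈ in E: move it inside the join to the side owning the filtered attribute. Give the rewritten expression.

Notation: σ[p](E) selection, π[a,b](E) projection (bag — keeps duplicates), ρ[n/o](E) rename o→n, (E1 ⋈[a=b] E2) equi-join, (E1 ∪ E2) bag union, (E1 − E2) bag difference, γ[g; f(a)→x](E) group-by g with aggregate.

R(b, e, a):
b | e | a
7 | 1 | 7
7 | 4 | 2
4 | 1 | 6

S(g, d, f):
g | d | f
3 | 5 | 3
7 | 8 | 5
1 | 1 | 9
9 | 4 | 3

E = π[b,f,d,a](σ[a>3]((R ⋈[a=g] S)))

σ filters on a, owned by the left side.
E' = π[b,f,d,a]((σ[a>3](R) ⋈[a=g] S))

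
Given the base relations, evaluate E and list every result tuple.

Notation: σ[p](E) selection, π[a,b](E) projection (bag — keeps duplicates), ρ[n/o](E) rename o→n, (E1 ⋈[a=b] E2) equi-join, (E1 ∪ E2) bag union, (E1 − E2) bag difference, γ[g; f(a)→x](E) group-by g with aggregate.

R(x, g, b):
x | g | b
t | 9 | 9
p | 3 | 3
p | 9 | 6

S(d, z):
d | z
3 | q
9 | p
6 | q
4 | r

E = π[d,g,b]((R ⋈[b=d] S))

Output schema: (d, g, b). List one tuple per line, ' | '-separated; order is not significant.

Subexpression sizes:
  R → 3
  S → 4
  (R ⋈[b=d] S) → 3
  π[d,g,b]((R ⋈[b=d] S)) → 3

== RESULT ==
d | g | b
3 | 3 | 3
6 | 9 | 6
9 | 9 | 9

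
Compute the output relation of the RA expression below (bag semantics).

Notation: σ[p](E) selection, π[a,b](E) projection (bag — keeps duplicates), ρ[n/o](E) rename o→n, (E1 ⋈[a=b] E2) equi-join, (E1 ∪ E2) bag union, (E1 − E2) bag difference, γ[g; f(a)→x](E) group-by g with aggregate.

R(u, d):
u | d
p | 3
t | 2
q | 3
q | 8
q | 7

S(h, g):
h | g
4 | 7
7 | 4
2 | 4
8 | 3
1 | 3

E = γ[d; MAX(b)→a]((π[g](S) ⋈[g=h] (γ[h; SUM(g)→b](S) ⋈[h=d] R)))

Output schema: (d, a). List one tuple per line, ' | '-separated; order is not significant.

Per-node cardinality:
  S → 5
  π[g](S) → 5
  S → 5
  γ[h; SUM(g)→b](S) → 5
  R → 5
  (γ[h; SUM(g)→b](S) ⋈[h=d] R) → 3
  (π[g](S) ⋈[g=h] (γ[h; SUM(g)→b](S) ⋈[h=d] R)) → 1
  γ[d; MAX(b)→a]((π[g](S) ⋈[g=h] (γ[h; SUM(g)→b](S) ⋈[h=d] R))) → 1

== RESULT ==
d | a
7 | 4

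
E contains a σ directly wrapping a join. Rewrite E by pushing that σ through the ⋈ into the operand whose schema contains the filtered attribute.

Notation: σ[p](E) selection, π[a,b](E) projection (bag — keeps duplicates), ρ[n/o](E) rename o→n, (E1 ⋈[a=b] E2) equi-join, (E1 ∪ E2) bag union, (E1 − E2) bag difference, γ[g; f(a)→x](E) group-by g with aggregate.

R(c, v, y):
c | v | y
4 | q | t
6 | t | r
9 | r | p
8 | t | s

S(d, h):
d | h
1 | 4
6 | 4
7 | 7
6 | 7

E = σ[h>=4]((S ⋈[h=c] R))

σ filters on h, owned by the left side.
E' = (σ[h>=4](S) ⋈[h=c] R)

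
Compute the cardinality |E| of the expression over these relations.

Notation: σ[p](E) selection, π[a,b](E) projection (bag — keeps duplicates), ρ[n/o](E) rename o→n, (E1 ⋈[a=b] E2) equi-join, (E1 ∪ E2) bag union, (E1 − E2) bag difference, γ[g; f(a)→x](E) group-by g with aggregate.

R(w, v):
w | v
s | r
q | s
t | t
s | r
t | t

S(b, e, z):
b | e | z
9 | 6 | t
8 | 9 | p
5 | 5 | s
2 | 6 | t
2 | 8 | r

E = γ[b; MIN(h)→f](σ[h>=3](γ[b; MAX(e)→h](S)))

Per-node cardinality:
  S → 5
  γ[b; MAX(e)→h](S) → 4
  σ[h>=3](γ[b; MAX(e)→h](S)) → 4
  γ[b; MIN(h)→f](σ[h>=3](γ[b; MAX(e)→h](S))) → 4

|E| = 4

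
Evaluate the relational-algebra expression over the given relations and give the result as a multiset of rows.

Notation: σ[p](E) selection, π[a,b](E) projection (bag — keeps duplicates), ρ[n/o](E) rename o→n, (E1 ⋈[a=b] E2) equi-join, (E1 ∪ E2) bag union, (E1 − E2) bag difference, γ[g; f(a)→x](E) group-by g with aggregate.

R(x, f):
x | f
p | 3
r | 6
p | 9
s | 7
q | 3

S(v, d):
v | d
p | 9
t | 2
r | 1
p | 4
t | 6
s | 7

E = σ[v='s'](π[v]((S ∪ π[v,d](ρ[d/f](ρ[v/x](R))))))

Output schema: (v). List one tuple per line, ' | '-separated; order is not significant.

Row counts bottom-up:
  S → 6
  R → 5
  ρ[v/x](R) → 5
  ρ[d/f](ρ[v/x](R)) → 5
  π[v,d](ρ[d/f](ρ[v/x](R))) → 5
  (S ∪ π[v,d](ρ[d/f](ρ[v/x](R)))) → 11
  π[v]((S ∪ π[v,d](ρ[d/f](ρ[v/x](R))))) → 11
  σ[v='s'](π[v]((S ∪ π[v,d](ρ[d/f](ρ[v/x](R)))))) → 2

== RESULT ==
v
s
s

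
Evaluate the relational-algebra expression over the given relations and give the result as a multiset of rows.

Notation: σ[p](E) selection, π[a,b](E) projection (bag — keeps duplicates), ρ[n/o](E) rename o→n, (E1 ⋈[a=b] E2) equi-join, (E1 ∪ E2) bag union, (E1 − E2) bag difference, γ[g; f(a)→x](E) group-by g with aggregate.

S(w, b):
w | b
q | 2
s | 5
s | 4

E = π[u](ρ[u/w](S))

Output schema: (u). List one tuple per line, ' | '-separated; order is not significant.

Row counts bottom-up:
  S → 3
  ρ[u/w](S) → 3
  π[u](ρ[u/w](S)) → 3

== RESULT ==
u
q
s
s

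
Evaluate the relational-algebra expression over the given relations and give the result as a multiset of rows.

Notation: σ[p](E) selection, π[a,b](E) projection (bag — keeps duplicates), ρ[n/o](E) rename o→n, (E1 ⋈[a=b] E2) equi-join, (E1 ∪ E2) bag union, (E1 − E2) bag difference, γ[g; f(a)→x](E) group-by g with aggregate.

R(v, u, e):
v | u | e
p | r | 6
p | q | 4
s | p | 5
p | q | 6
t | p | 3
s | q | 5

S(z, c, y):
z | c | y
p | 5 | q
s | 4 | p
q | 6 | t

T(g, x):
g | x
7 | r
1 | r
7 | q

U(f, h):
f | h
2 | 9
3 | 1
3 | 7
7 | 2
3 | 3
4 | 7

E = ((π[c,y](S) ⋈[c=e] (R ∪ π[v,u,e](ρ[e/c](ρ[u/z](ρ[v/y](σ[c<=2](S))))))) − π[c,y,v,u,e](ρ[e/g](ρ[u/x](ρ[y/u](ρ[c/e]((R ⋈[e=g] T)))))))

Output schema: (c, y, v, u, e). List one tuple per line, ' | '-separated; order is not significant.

Subexpression sizes:
  S → 3
  π[c,y](S) → 3
  R → 6
  S → 3
  σ[c<=2](S) → 0
  ρ[v/y](σ[c<=2](S)) → 0
  ρ[u/z](ρ[v/y](σ[c<=2](S))) → 0
  ρ[e/c](ρ[u/z](ρ[v/y](σ[c<=2](S)))) → 0
  π[v,u,e](ρ[e/c](ρ[u/z](ρ[v/y](σ[c<=2](S))))) → 0
  (R ∪ π[v,u,e](ρ[e/c](ρ[u/z](ρ[v/y](σ[c<=2](S)))))) → 6
  (π[c,y](S) ⋈[c=e] (R ∪ π[v,u,e](ρ[e/c](ρ[u/z](ρ[v/y](σ[c<=2](S))))))) → 5
  R → 6
  T → 3
  (R ⋈[e=g] T) → 0
  ρ[c/e]((R ⋈[e=g] T)) → 0
  ρ[y/u](ρ[c/e]((R ⋈[e=g] T))) → 0
  ρ[u/x](ρ[y/u](ρ[c/e]((R ⋈[e=g] T)))) → 0
  ρ[e/g](ρ[u/x](ρ[y/u](ρ[c/e]((R ⋈[e=g] T))))) → 0
  π[c,y,v,u,e](ρ[e/g](ρ[u/x](ρ[y/u](ρ[c/e]((R ⋈[e=g] T)))))) → 0
  ((π[c,y](S) ⋈[c=e] (R ∪ π[v,u,e](ρ[e/c](ρ[u/z](ρ[v/y](σ[c<=2](S))))))) − π[c,y,v,u,e](ρ[e/g](ρ[u/x](ρ[y/u](ρ[c/e]((R ⋈[e=g] T))))))) → 5

== RESULT ==
c | y | v | u | e
4 | p | p | q | 4
5 | q | s | p | 5
5 | q | s | q | 5
6 | t | p | q | 6
6 | t | p | r | 6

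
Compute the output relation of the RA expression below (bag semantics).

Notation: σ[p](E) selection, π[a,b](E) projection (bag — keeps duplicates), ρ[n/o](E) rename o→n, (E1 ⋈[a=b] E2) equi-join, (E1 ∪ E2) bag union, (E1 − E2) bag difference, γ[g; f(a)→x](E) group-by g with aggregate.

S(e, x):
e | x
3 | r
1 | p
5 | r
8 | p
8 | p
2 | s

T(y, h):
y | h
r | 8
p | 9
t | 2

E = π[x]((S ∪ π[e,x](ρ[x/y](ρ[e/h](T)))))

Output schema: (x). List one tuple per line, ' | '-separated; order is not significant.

Subexpression sizes:
  S → 6
  T → 3
  ρ[e/h](T) → 3
  ρ[x/y](ρ[e/h](T)) → 3
  π[e,x](ρ[x/y](ρ[e/h](T))) → 3
  (S ∪ π[e,x](ρ[x/y](ρ[e/h](T)))) → 9
  π[x]((S ∪ π[e,x](ρ[x/y](ρ[e/h](T))))) → 9

== RESULT ==
x
p
p
p
p
r
r
r
s
t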